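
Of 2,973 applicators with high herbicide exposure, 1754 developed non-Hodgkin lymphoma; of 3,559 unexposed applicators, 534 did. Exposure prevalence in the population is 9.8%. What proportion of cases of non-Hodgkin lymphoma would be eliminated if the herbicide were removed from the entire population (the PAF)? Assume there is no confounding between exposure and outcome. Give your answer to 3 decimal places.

PAF ≈ 0.223

p₁ = P(outcome | exposed) = 1754/2973 = 0.58998
p₀ = P(outcome | unexposed) = 534/3559 = 0.15004
Overall risk P(Y=1) = π·p₁ + (1−π)·p₀ = 0.098×0.58998 + 0.902×0.15004 = 0.19316.
Under exogeneity, PAF = [P(Y=1) − p₀] / P(Y=1).
PAF = (0.19316 − 0.15004) / 0.19316 ≈ 0.2232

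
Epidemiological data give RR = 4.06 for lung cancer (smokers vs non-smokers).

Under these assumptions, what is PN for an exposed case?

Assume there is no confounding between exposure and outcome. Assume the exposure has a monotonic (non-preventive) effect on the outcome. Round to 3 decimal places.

Under exogeneity and monotonicity, PN = (RR − 1) / RR = 1 − 1/RR.
PN = (4.06 − 1) / 4.06 = 3.06 / 4.06 ≈ 0.7537

PN ≈ 0.754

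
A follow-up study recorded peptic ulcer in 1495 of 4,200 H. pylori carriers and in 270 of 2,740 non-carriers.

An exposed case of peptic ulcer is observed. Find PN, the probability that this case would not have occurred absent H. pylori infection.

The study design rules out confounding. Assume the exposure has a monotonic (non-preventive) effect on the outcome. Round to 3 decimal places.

p₁ = P(outcome | exposed) = 1495/4200 = 0.35595
p₀ = P(outcome | unexposed) = 270/2740 = 0.09854
Under exogeneity and monotonicity, PN = (p₁ − p₀) / p₁.
PN = (0.35595 − 0.09854) / 0.35595 = 0.25741 / 0.35595 ≈ 0.7232

PN ≈ 0.723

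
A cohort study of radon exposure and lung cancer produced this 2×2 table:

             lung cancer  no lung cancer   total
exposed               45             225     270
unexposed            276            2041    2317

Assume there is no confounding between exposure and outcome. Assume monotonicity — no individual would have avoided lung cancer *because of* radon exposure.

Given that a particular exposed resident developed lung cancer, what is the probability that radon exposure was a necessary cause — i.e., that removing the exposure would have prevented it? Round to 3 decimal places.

PN ≈ 0.285

p₁ = P(outcome | exposed) = 45/270 = 0.16667
p₀ = P(outcome | unexposed) = 276/2317 = 0.11912
Under exogeneity and monotonicity, PN = (p₁ − p₀) / p₁.
PN = (0.16667 − 0.11912) / 0.16667 = 0.047547 / 0.16667 ≈ 0.2853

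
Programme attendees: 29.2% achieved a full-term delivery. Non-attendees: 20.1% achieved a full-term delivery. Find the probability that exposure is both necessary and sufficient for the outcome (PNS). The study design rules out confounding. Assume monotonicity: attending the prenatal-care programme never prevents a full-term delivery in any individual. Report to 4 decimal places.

p₁ = 0.292, p₀ = 0.201.
Under exogeneity and monotonicity, PNS = p₁ − p₀.
PNS = 0.292 − 0.201 = 0.091

PNS ≈ 0.0910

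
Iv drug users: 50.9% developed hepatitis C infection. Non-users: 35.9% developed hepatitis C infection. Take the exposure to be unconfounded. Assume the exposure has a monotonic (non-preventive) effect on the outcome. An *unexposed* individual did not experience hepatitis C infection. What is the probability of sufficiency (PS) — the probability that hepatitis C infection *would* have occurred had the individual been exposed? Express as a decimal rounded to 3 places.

PS ≈ 0.234

p₁ = 0.509, p₀ = 0.359.
Under exogeneity and monotonicity, PS = (p₁ − p₀) / (1 − p₀).
PS = (0.509 − 0.359) / (1 − 0.359) = 0.15 / 0.641 ≈ 0.2340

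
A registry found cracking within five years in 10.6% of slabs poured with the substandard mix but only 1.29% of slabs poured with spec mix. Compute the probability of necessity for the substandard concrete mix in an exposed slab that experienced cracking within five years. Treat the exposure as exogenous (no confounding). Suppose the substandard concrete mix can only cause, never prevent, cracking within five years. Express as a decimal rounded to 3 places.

p₁ = 0.106, p₀ = 0.0129.
Under exogeneity and monotonicity, PN = (p₁ − p₀) / p₁.
PN = (0.106 − 0.0129) / 0.106 = 0.0931 / 0.106 ≈ 0.8783

PN ≈ 0.878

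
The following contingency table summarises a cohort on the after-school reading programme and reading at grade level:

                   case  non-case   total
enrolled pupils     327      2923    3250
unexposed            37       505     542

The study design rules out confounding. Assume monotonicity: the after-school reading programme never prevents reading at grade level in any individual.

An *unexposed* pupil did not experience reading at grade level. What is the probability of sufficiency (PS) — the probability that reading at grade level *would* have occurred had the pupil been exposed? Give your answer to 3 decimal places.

PS ≈ 0.035

p₁ = P(outcome | exposed) = 327/3250 = 0.10062
p₀ = P(outcome | unexposed) = 37/542 = 0.068266
Under exogeneity and monotonicity, PS = (p₁ − p₀)/(1 − p₀).
PS = (0.10062 − 0.068266) / 0.93173 ≈ 0.0347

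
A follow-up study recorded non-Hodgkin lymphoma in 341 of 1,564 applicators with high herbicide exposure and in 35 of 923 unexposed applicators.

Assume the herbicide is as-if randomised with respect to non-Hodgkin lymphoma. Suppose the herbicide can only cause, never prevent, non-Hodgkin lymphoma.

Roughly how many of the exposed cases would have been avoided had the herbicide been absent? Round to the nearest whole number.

p₁ = P(outcome | exposed) = 341/1564 = 0.21803
p₀ = P(outcome | unexposed) = 35/923 = 0.03792
PN = (p₁ − p₀)/p₁ = (0.21803 − 0.03792) / 0.21803 ≈ 0.82608.
Attributable cases ≈ PN × (exposed cases) = 0.82608 × 341 ≈ 281.69.

about 282 cases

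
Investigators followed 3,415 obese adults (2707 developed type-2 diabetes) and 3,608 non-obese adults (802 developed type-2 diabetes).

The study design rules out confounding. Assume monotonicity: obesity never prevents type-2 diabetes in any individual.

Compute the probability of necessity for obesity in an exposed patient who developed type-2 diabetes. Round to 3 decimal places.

p₁ = P(outcome | exposed) = 2707/3415 = 0.79268
p₀ = P(outcome | unexposed) = 802/3608 = 0.22228
Under exogeneity and monotonicity, PN = (p₁ − p₀) / p₁.
PN = (0.79268 − 0.22228) / 0.79268 = 0.5704 / 0.79268 ≈ 0.7196

PN ≈ 0.720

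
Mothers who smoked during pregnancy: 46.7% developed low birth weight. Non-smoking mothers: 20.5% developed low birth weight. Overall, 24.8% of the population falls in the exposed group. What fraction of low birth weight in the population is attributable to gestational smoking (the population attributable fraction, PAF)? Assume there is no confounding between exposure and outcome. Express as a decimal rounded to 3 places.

p₁ = 0.467, p₀ = 0.205.
Overall risk P(Y=1) = π·p₁ + (1−π)·p₀ = 0.248×0.467 + 0.752×0.205 = 0.26998.
Under exogeneity, PAF = [P(Y=1) − p₀] / P(Y=1).
PAF = (0.26998 − 0.205) / 0.26998 ≈ 0.2407

PAF ≈ 0.241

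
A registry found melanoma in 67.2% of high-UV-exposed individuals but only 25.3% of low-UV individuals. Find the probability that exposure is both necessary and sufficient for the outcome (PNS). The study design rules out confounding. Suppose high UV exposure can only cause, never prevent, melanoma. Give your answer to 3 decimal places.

PNS ≈ 0.419

p₁ = 0.672, p₀ = 0.253.
Under exogeneity and monotonicity, PNS = p₁ − p₀.
PNS = 0.672 − 0.253 = 0.419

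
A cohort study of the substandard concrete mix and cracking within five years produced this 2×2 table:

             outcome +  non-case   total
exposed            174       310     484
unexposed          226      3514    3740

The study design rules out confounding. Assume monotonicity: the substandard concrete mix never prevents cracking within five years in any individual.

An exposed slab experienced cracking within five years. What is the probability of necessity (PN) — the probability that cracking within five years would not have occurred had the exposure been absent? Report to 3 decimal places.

p₁ = P(outcome | exposed) = 174/484 = 0.3595
p₀ = P(outcome | unexposed) = 226/3740 = 0.060428
Under exogeneity and monotonicity, PN = (p₁ − p₀) / p₁.
PN = (0.3595 − 0.060428) / 0.3595 = 0.29908 / 0.3595 ≈ 0.8319

PN ≈ 0.832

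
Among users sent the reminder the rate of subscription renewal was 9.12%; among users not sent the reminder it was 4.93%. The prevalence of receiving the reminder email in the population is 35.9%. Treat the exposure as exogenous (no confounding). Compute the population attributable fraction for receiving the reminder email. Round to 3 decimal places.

p₁ = 0.0912, p₀ = 0.0493.
Overall risk P(Y=1) = π·p₁ + (1−π)·p₀ = 0.359×0.0912 + 0.641×0.0493 = 0.064342.
Under exogeneity, PAF = [P(Y=1) − p₀] / P(Y=1).
PAF = (0.064342 − 0.0493) / 0.064342 ≈ 0.2338

PAF ≈ 0.234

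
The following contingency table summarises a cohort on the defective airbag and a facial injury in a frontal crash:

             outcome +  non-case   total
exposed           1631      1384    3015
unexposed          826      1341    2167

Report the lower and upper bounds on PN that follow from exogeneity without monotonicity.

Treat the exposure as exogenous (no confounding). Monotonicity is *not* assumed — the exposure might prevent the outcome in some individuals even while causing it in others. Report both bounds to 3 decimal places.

p₁ = P(outcome | exposed) = 1631/3015 = 0.54096
p₀ = P(outcome | unexposed) = 826/2167 = 0.38117
Under exogeneity alone the bounds on PN are max{0,(p₁−p₀)/p₁} ≤ PN ≤ min{1,(1−p₀)/p₁}.
  lower = (p₁ − p₀)/p₁ = 0.15979 / 0.54096 ≈ 0.2954
  upper = min{1, (1 − p₀)/p₁} = 0.61883 / 0.54096 ≈ 1.1439 → capped at 1

0.295 ≤ PN ≤ 1.000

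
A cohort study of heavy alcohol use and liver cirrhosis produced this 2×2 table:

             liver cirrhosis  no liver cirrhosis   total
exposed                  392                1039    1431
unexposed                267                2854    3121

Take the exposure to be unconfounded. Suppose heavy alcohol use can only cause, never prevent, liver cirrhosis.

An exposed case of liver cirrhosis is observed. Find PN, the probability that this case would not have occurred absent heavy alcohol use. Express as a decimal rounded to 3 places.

PN ≈ 0.688

p₁ = P(outcome | exposed) = 392/1431 = 0.27393
p₀ = P(outcome | unexposed) = 267/3121 = 0.08555
Under exogeneity and monotonicity, PN = (p₁ − p₀)/p₁.
PN = (0.27393 − 0.08555) / 0.27393 ≈ 0.6877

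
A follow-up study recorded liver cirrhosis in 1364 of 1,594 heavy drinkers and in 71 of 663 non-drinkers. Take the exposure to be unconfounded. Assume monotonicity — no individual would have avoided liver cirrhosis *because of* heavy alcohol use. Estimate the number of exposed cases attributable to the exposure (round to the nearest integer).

about 1193 cases

p₁ = P(outcome | exposed) = 1364/1594 = 0.85571
p₀ = P(outcome | unexposed) = 71/663 = 0.10709
PN = (p₁ − p₀)/p₁ = (0.85571 − 0.10709) / 0.85571 ≈ 0.87485.
Attributable cases ≈ PN × (exposed cases) = 0.87485 × 1364 ≈ 1193.30.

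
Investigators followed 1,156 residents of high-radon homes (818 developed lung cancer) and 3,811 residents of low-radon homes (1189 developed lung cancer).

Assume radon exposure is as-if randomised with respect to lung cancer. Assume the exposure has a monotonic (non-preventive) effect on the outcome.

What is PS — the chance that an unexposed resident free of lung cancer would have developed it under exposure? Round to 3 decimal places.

PS ≈ 0.575

p₁ = P(outcome | exposed) = 818/1156 = 0.70761
p₀ = P(outcome | unexposed) = 1189/3811 = 0.31199
Under exogeneity and monotonicity, PS = (p₁ − p₀) / (1 − p₀).
PS = (0.70761 − 0.31199) / (1 − 0.31199) = 0.39562 / 0.68801 ≈ 0.5750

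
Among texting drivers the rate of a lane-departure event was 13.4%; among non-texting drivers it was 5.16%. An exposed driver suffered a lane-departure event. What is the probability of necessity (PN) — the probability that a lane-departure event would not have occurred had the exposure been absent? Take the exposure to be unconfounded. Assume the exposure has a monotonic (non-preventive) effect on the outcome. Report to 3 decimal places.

p₁ = 0.134, p₀ = 0.0516.
Under exogeneity and monotonicity, PN = (p₁ − p₀) / p₁.
PN = (0.134 − 0.0516) / 0.134 = 0.0824 / 0.134 ≈ 0.6149

PN ≈ 0.615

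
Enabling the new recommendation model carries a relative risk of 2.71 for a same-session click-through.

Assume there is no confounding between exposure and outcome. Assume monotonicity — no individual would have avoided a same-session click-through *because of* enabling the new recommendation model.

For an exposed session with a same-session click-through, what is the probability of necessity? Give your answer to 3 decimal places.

PN ≈ 0.631

Under exogeneity and monotonicity, PN = (RR − 1) / RR = 1 − 1/RR.
PN = (2.71 − 1) / 2.71 = 1.71 / 2.71 ≈ 0.6310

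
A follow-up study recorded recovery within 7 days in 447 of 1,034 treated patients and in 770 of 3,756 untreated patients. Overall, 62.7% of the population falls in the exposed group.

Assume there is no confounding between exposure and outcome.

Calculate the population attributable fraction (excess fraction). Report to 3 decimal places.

PAF ≈ 0.410

p₁ = P(outcome | exposed) = 447/1034 = 0.4323
p₀ = P(outcome | unexposed) = 770/3756 = 0.20501
Overall risk P(Y=1) = π·p₁ + (1−π)·p₀ = 0.627×0.4323 + 0.373×0.20501 = 0.34752.
Under exogeneity, PAF = [P(Y=1) − p₀] / P(Y=1).
PAF = (0.34752 − 0.20501) / 0.34752 ≈ 0.4101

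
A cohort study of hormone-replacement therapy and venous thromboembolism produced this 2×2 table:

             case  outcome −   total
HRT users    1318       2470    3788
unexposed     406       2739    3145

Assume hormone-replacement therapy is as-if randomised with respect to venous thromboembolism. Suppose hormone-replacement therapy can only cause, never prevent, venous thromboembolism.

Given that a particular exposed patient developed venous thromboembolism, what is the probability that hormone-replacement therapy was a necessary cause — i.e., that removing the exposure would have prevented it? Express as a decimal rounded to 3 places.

PN ≈ 0.629

p₁ = P(outcome | exposed) = 1318/3788 = 0.34794
p₀ = P(outcome | unexposed) = 406/3145 = 0.12909
Under exogeneity and monotonicity, PN = (p₁ − p₀)/p₁.
PN = (0.34794 − 0.12909) / 0.34794 ≈ 0.6290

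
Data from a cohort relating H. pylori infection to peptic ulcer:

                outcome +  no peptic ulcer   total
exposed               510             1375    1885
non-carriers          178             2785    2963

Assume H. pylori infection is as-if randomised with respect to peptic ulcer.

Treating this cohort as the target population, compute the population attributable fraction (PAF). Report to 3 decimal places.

PAF ≈ 0.577

p₁ = P(outcome | exposed) = 510/1885 = 0.27056
p₀ = P(outcome | unexposed) = 178/2963 = 0.060074
Exposure prevalence π = 1885/4848 = 0.38882; overall risk P(Y=1) = 0.14191.
Under exogeneity, PAF = [P(Y=1) − p₀]/P(Y=1).
PAF = (0.14191 − 0.060074) / 0.14191 ≈ 0.5767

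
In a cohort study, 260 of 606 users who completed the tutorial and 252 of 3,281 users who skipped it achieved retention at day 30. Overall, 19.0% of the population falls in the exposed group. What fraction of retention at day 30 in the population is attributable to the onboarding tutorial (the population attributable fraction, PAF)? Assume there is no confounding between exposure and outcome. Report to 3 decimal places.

p₁ = P(outcome | exposed) = 260/606 = 0.42904
p₀ = P(outcome | unexposed) = 252/3281 = 0.076806
Overall risk P(Y=1) = π·p₁ + (1−π)·p₀ = 0.19×0.42904 + 0.81×0.076806 = 0.14373.
Under exogeneity, PAF = [P(Y=1) − p₀] / P(Y=1).
PAF = (0.14373 − 0.076806) / 0.14373 ≈ 0.4656

PAF ≈ 0.466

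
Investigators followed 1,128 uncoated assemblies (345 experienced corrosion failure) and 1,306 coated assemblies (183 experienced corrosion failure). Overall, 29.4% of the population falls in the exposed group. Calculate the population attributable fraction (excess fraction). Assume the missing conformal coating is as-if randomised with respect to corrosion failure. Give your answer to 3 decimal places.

PAF ≈ 0.258

p₁ = P(outcome | exposed) = 345/1128 = 0.30585
p₀ = P(outcome | unexposed) = 183/1306 = 0.14012
Overall risk P(Y=1) = π·p₁ + (1−π)·p₀ = 0.294×0.30585 + 0.706×0.14012 = 0.18885.
Under exogeneity, PAF = [P(Y=1) − p₀] / P(Y=1).
PAF = (0.18885 − 0.14012) / 0.18885 ≈ 0.2580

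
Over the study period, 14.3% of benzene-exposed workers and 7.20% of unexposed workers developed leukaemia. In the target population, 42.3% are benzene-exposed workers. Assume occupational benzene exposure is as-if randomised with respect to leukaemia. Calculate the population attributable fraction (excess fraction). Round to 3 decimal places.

p₁ = 0.143, p₀ = 0.072.
Overall risk P(Y=1) = π·p₁ + (1−π)·p₀ = 0.423×0.143 + 0.577×0.072 = 0.10203.
Under exogeneity, PAF = [P(Y=1) − p₀] / P(Y=1).
PAF = (0.10203 − 0.072) / 0.10203 ≈ 0.2943

PAF ≈ 0.294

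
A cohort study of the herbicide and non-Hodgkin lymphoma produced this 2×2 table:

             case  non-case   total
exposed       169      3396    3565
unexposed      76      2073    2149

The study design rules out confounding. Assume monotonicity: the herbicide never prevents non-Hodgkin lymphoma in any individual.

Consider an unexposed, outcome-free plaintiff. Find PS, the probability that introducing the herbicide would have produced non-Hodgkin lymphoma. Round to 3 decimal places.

p₁ = P(outcome | exposed) = 169/3565 = 0.047405
p₀ = P(outcome | unexposed) = 76/2149 = 0.035365
Under exogeneity and monotonicity, PS = (p₁ − p₀)/(1 − p₀).
PS = (0.047405 − 0.035365) / 0.96463 ≈ 0.0125

PS ≈ 0.012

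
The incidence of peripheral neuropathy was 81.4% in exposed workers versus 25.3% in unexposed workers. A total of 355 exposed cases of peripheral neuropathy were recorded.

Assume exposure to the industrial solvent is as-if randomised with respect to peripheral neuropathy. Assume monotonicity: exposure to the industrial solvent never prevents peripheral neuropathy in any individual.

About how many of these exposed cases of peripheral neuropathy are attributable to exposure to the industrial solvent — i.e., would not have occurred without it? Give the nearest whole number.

about 245 cases

p₁ = 0.814, p₀ = 0.253.
PN = (p₁ − p₀)/p₁ = (0.814 − 0.253) / 0.814 ≈ 0.68919.
Attributable cases ≈ PN × (exposed cases) = 0.68919 × 355 ≈ 244.66.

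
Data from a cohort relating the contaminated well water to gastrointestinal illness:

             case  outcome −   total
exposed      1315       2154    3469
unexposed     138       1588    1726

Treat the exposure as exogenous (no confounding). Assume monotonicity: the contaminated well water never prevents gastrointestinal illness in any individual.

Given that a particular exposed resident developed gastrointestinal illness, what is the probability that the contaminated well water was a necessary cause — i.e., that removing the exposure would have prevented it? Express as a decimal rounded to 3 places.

PN ≈ 0.789

p₁ = P(outcome | exposed) = 1315/3469 = 0.37907
p₀ = P(outcome | unexposed) = 138/1726 = 0.079954
Under exogeneity and monotonicity, PN = (p₁ − p₀) / p₁.
PN = (0.37907 − 0.079954) / 0.37907 = 0.29912 / 0.37907 ≈ 0.7891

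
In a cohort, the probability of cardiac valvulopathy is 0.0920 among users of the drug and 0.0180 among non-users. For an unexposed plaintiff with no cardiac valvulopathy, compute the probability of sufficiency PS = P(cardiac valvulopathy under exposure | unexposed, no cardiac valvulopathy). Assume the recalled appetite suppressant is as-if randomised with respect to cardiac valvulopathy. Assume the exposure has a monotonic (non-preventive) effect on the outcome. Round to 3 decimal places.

PS ≈ 0.075

Let p₁ = 0.092, p₀ = 0.018.
Under exogeneity and monotonicity, PS = (p₁ − p₀) / (1 − p₀).
PS = (0.092 − 0.018) / (1 − 0.018) = 0.074 / 0.982 ≈ 0.0754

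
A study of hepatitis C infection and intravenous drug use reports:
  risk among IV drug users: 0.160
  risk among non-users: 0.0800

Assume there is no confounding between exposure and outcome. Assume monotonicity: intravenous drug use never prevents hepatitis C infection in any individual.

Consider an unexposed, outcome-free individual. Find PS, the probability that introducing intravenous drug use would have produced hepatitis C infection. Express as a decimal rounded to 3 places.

Let p₁ = 0.16, p₀ = 0.08.
Under exogeneity and monotonicity, PS = (p₁ − p₀) / (1 − p₀).
PS = (0.16 − 0.08) / (1 − 0.08) = 0.08 / 0.92 ≈ 0.0870

PS ≈ 0.087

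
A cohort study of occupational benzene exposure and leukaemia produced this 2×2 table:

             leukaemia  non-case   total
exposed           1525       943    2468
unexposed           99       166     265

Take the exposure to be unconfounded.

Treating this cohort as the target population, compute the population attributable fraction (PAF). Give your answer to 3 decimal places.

p₁ = P(outcome | exposed) = 1525/2468 = 0.61791
p₀ = P(outcome | unexposed) = 99/265 = 0.37358
Exposure prevalence π = 2468/2733 = 0.90304; overall risk P(Y=1) = 0.59422.
Under exogeneity, PAF = [P(Y=1) − p₀]/P(Y=1).
PAF = (0.59422 − 0.37358) / 0.59422 ≈ 0.3713

PAF ≈ 0.371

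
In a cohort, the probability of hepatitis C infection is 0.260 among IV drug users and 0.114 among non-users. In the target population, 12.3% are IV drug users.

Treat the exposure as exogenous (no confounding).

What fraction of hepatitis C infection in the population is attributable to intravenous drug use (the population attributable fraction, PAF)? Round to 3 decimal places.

Let p₁ = 0.26, p₀ = 0.114.
Overall risk P(Y=1) = π·p₁ + (1−π)·p₀ = 0.123×0.26 + 0.877×0.114 = 0.13196.
Under exogeneity, PAF = [P(Y=1) − p₀] / P(Y=1).
PAF = (0.13196 − 0.114) / 0.13196 ≈ 0.1361

PAF ≈ 0.136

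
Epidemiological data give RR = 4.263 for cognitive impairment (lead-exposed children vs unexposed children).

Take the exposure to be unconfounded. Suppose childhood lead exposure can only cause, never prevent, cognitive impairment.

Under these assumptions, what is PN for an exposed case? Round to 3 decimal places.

PN ≈ 0.765

Under exogeneity and monotonicity, PN = (RR − 1) / RR = 1 − 1/RR.
PN = (4.263 − 1) / 4.263 = 3.263 / 4.263 ≈ 0.7654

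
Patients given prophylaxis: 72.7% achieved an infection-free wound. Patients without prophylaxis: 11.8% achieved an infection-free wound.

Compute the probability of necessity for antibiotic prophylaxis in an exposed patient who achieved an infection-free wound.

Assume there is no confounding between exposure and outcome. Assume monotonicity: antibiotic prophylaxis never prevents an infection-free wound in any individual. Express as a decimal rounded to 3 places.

PN ≈ 0.838

p₁ = 0.727, p₀ = 0.118.
Under exogeneity and monotonicity, PN = (p₁ − p₀) / p₁.
PN = (0.727 − 0.118) / 0.727 = 0.609 / 0.727 ≈ 0.8377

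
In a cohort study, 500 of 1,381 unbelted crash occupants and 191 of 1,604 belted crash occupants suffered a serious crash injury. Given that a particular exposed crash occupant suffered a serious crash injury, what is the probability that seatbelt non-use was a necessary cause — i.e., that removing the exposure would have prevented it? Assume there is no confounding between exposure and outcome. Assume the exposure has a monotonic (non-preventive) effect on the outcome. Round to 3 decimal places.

p₁ = P(outcome | exposed) = 500/1381 = 0.36206
p₀ = P(outcome | unexposed) = 191/1604 = 0.11908
Under exogeneity and monotonicity, PN = (p₁ − p₀) / p₁.
PN = (0.36206 − 0.11908) / 0.36206 = 0.24298 / 0.36206 ≈ 0.6711

PN ≈ 0.671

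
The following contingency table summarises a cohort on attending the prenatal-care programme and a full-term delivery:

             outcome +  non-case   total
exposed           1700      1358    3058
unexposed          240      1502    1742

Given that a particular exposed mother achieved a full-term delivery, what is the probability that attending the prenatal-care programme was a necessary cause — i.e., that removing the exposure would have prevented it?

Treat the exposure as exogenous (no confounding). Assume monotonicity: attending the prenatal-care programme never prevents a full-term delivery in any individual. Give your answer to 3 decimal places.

p₁ = P(outcome | exposed) = 1700/3058 = 0.55592
p₀ = P(outcome | unexposed) = 240/1742 = 0.13777
Under exogeneity and monotonicity, PN = (p₁ − p₀) / p₁.
PN = (0.55592 − 0.13777) / 0.55592 = 0.41815 / 0.55592 ≈ 0.7522

PN ≈ 0.752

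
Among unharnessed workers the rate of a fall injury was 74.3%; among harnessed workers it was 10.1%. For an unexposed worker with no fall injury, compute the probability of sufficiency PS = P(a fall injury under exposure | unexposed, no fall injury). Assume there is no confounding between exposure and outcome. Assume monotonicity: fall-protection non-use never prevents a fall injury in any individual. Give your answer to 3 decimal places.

PS ≈ 0.714

p₁ = 0.743, p₀ = 0.101.
Under exogeneity and monotonicity, PS = (p₁ − p₀) / (1 − p₀).
PS = (0.743 − 0.101) / (1 − 0.101) = 0.642 / 0.899 ≈ 0.7141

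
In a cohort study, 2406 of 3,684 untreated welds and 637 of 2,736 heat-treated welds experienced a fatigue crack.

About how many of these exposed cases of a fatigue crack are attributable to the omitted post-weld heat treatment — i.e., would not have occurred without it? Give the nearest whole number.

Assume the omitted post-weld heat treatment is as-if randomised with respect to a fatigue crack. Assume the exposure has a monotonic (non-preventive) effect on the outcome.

about 1548 cases

p₁ = P(outcome | exposed) = 2406/3684 = 0.65309
p₀ = P(outcome | unexposed) = 637/2736 = 0.23282
PN = (p₁ − p₀)/p₁ = (0.65309 − 0.23282) / 0.65309 ≈ 0.64351.
Attributable cases ≈ PN × (exposed cases) = 0.64351 × 2406 ≈ 1548.29.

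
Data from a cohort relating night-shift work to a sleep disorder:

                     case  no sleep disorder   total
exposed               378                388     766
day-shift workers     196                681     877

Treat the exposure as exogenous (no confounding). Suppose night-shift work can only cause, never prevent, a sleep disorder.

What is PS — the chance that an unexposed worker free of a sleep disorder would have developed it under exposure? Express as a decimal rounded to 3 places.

p₁ = P(outcome | exposed) = 378/766 = 0.49347
p₀ = P(outcome | unexposed) = 196/877 = 0.22349
Under exogeneity and monotonicity, PS = (p₁ − p₀)/(1 − p₀).
PS = (0.49347 − 0.22349) / 0.77651 ≈ 0.3477

PS ≈ 0.348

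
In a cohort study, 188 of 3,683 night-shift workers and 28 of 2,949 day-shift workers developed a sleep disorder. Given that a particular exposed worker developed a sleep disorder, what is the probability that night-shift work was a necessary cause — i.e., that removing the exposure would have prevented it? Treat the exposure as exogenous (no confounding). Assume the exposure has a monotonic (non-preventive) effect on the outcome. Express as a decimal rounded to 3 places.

PN ≈ 0.814

p₁ = P(outcome | exposed) = 188/3683 = 0.051045
p₀ = P(outcome | unexposed) = 28/2949 = 0.0094947
Under exogeneity and monotonicity, PN = (p₁ − p₀) / p₁.
PN = (0.051045 − 0.0094947) / 0.051045 = 0.041551 / 0.051045 ≈ 0.8140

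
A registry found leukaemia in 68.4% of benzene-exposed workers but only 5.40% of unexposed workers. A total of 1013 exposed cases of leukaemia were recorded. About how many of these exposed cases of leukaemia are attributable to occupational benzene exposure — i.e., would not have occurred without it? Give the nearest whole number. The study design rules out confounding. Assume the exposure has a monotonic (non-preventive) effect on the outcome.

p₁ = 0.684, p₀ = 0.054.
PN = (p₁ − p₀)/p₁ = (0.684 − 0.054) / 0.684 ≈ 0.92105.
Attributable cases ≈ PN × (exposed cases) = 0.92105 × 1013 ≈ 933.03.

about 933 cases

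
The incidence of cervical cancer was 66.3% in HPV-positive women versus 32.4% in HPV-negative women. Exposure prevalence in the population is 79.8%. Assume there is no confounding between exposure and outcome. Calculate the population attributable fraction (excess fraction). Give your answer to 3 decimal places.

p₁ = 0.663, p₀ = 0.324.
Overall risk P(Y=1) = π·p₁ + (1−π)·p₀ = 0.798×0.663 + 0.202×0.324 = 0.59452.
Under exogeneity, PAF = [P(Y=1) − p₀] / P(Y=1).
PAF = (0.59452 − 0.324) / 0.59452 ≈ 0.4550

PAF ≈ 0.455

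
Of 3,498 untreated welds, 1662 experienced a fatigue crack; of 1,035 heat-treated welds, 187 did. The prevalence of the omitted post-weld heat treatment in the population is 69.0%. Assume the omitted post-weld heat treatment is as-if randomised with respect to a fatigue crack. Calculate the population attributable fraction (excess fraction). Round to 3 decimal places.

p₁ = P(outcome | exposed) = 1662/3498 = 0.47513
p₀ = P(outcome | unexposed) = 187/1035 = 0.18068
Overall risk P(Y=1) = π·p₁ + (1−π)·p₀ = 0.69×0.47513 + 0.31×0.18068 = 0.38385.
Under exogeneity, PAF = [P(Y=1) − p₀] / P(Y=1).
PAF = (0.38385 − 0.18068) / 0.38385 ≈ 0.5293

PAF ≈ 0.529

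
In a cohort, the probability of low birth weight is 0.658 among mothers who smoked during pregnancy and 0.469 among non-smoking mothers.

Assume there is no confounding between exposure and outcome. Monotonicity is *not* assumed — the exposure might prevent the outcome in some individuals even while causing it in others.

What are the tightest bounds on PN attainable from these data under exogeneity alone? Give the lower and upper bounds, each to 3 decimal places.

Let p₁ = 0.658, p₀ = 0.469.
Under exogeneity alone the bounds on PN are max{0,(p₁−p₀)/p₁} ≤ PN ≤ min{1,(1−p₀)/p₁}.
  lower = (p₁ − p₀)/p₁ = 0.189 / 0.658 ≈ 0.2872
  upper = min{1, (1 − p₀)/p₁} = 0.531 / 0.658 ≈ 0.8070

0.287 ≤ PN ≤ 0.807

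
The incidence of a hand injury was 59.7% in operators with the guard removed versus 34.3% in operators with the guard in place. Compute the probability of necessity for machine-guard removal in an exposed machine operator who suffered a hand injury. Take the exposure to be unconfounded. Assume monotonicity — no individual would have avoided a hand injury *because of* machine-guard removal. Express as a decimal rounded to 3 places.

p₁ = 0.597, p₀ = 0.343.
Under exogeneity and monotonicity, PN = (p₁ − p₀) / p₁.
PN = (0.597 − 0.343) / 0.597 = 0.254 / 0.597 ≈ 0.4255

PN ≈ 0.425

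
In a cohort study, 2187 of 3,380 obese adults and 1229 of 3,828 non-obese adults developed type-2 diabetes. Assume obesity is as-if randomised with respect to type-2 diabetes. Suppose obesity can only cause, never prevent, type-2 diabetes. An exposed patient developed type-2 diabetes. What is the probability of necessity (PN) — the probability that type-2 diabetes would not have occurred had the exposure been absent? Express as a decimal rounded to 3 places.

p₁ = P(outcome | exposed) = 2187/3380 = 0.64704
p₀ = P(outcome | unexposed) = 1229/3828 = 0.32106
Under exogeneity and monotonicity, PN = (p₁ − p₀) / p₁.
PN = (0.64704 − 0.32106) / 0.64704 = 0.32599 / 0.64704 ≈ 0.5038

PN ≈ 0.504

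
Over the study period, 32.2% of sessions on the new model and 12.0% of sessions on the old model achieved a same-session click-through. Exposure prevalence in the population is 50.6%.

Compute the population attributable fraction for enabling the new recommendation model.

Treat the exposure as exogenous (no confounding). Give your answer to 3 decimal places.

PAF ≈ 0.460

p₁ = 0.322, p₀ = 0.12.
Overall risk P(Y=1) = π·p₁ + (1−π)·p₀ = 0.506×0.322 + 0.494×0.12 = 0.22221.
Under exogeneity, PAF = [P(Y=1) − p₀] / P(Y=1).
PAF = (0.22221 − 0.12) / 0.22221 ≈ 0.4600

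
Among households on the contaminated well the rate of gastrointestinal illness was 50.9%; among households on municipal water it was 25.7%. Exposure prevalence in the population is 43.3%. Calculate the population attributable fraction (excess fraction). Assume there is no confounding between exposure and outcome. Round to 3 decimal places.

PAF ≈ 0.298

p₁ = 0.509, p₀ = 0.257.
Overall risk P(Y=1) = π·p₁ + (1−π)·p₀ = 0.433×0.509 + 0.567×0.257 = 0.36612.
Under exogeneity, PAF = [P(Y=1) − p₀] / P(Y=1).
PAF = (0.36612 − 0.257) / 0.36612 ≈ 0.2980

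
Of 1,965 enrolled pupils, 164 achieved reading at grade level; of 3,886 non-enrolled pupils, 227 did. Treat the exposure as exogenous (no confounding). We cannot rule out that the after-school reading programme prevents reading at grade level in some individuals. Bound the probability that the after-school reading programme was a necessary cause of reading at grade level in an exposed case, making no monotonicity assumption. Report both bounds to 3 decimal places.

0.300 ≤ PN ≤ 1.000

p₁ = P(outcome | exposed) = 164/1965 = 0.083461
p₀ = P(outcome | unexposed) = 227/3886 = 0.058415
Under exogeneity alone the bounds on PN are max{0,(p₁−p₀)/p₁} ≤ PN ≤ min{1,(1−p₀)/p₁}.
  lower = (p₁ − p₀)/p₁ = 0.025046 / 0.083461 ≈ 0.3001
  upper = min{1, (1 − p₀)/p₁} = 0.94159 / 0.083461 ≈ 11.2818 → capped at 1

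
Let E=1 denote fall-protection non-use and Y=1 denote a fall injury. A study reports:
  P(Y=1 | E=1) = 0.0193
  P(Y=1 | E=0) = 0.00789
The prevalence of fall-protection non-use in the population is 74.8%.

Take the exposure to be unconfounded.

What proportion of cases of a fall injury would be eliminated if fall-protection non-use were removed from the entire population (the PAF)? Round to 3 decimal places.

PAF ≈ 0.520

Let p₁ = 0.0193, p₀ = 0.00789.
Overall risk P(Y=1) = π·p₁ + (1−π)·p₀ = 0.748×0.0193 + 0.252×0.00789 = 0.016425.
Under exogeneity, PAF = [P(Y=1) − p₀] / P(Y=1).
PAF = (0.016425 − 0.00789) / 0.016425 ≈ 0.5196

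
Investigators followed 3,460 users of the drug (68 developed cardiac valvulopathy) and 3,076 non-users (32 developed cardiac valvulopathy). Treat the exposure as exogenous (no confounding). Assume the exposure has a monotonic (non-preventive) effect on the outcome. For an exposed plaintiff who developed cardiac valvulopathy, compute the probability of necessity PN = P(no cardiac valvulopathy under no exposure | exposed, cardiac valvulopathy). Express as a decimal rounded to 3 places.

p₁ = P(outcome | exposed) = 68/3460 = 0.019653
p₀ = P(outcome | unexposed) = 32/3076 = 0.010403
Under exogeneity and monotonicity, PN = (p₁ − p₀) / p₁.
PN = (0.019653 − 0.010403) / 0.019653 = 0.0092501 / 0.019653 ≈ 0.4707

PN ≈ 0.471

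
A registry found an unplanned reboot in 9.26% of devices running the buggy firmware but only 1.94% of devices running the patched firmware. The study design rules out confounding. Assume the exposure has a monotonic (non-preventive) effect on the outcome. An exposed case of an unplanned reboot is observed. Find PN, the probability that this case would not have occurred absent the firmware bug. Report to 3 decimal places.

PN ≈ 0.790

p₁ = 0.0926, p₀ = 0.0194.
Under exogeneity and monotonicity, PN = (p₁ − p₀) / p₁.
PN = (0.0926 − 0.0194) / 0.0926 = 0.0732 / 0.0926 ≈ 0.7905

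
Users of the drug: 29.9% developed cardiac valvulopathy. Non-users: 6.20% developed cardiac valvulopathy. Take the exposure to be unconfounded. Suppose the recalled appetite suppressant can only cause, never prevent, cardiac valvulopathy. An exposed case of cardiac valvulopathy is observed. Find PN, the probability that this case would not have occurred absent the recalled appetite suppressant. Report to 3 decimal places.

p₁ = 0.299, p₀ = 0.062.
Under exogeneity and monotonicity, PN = (p₁ − p₀) / p₁.
PN = (0.299 − 0.062) / 0.299 = 0.237 / 0.299 ≈ 0.7926

PN ≈ 0.793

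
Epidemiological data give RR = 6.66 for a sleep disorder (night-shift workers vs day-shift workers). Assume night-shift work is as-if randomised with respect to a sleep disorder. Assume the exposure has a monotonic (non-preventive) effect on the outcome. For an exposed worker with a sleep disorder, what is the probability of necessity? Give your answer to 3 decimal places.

PN ≈ 0.850

Under exogeneity and monotonicity, PN = (RR − 1) / RR = 1 − 1/RR.
PN = (6.66 − 1) / 6.66 = 5.66 / 6.66 ≈ 0.8498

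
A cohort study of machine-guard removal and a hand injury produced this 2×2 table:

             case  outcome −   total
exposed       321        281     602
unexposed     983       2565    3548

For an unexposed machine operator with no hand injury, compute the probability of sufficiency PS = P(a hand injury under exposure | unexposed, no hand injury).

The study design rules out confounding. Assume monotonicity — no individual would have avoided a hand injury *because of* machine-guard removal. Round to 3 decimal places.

p₁ = P(outcome | exposed) = 321/602 = 0.53322
p₀ = P(outcome | unexposed) = 983/3548 = 0.27706
Under exogeneity and monotonicity, PS = (p₁ − p₀) / (1 − p₀).
PS = (0.53322 − 0.27706) / (1 − 0.27706) = 0.25617 / 0.72294 ≈ 0.3543

PS ≈ 0.354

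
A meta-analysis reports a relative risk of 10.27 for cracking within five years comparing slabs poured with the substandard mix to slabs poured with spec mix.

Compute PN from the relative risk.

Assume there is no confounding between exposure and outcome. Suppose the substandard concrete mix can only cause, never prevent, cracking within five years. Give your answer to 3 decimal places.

PN ≈ 0.903

Under exogeneity and monotonicity, PN = (RR − 1) / RR = 1 − 1/RR.
PN = (10.27 − 1) / 10.27 = 9.27 / 10.27 ≈ 0.9026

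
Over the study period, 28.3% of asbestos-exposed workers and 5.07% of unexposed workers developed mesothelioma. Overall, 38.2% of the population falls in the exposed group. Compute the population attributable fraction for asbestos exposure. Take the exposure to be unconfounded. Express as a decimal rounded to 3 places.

p₁ = 0.283, p₀ = 0.0507.
Overall risk P(Y=1) = π·p₁ + (1−π)·p₀ = 0.382×0.283 + 0.618×0.0507 = 0.13944.
Under exogeneity, PAF = [P(Y=1) − p₀] / P(Y=1).
PAF = (0.13944 − 0.0507) / 0.13944 ≈ 0.6364

PAF ≈ 0.636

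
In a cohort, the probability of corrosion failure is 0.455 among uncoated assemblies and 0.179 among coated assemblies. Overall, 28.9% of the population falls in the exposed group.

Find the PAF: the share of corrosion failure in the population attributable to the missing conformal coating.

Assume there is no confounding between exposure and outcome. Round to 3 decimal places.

Let p₁ = 0.455, p₀ = 0.179.
Overall risk P(Y=1) = π·p₁ + (1−π)·p₀ = 0.289×0.455 + 0.711×0.179 = 0.25876.
Under exogeneity, PAF = [P(Y=1) − p₀] / P(Y=1).
PAF = (0.25876 − 0.179) / 0.25876 ≈ 0.3082

PAF ≈ 0.308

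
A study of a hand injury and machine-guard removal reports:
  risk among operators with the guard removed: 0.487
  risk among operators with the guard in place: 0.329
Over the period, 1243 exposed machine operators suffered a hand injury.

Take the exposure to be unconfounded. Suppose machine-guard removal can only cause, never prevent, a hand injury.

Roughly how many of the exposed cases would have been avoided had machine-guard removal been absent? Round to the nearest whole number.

Let p₁ = 0.487, p₀ = 0.329.
PN = (p₁ − p₀)/p₁ = (0.487 − 0.329) / 0.487 ≈ 0.32444.
Attributable cases ≈ PN × (exposed cases) = 0.32444 × 1243 ≈ 403.27.

about 403 cases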